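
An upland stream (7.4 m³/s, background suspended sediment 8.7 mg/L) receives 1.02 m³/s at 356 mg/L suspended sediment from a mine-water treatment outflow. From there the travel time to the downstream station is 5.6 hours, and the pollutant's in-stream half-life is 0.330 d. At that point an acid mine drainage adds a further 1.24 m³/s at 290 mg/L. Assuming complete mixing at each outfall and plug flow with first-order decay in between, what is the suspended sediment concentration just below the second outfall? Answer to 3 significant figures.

Mass balance: C = (7.400·8.700 + 1.020·356.0) / 8.420 = 427.5/8.420 = 50.77 mg/L; combined flow 8.420 m³/s.
Half-life 0.330 d → k = ln 2 / 0.330 = 2.100 d⁻¹.
Decay over the reach: 50.77·exp(−kt) = 50.77·0.6126 = 31.10 mg/L.
Second outfall: C = (8.420·31.10 + 1.240·290.0)/9.660 = 64.33 mg/L.

64.3 mg/L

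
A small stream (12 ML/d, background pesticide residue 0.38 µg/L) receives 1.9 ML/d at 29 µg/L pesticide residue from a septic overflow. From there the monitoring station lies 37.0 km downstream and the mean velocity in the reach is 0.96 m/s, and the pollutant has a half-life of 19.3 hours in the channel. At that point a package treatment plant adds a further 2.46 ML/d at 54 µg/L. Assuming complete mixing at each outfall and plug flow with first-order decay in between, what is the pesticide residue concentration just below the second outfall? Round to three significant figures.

Flow-weighted average: C = (12.00·0.3800 + 1.900·29.00) / 13.90 = 59.66/13.90 = 4.292 µg/L; combined flow 13.90 ML/d.
Travel time t = 37.0·1000 / 0.96 = 38540 s = 10.71 h.
Half-life 19.3 h → k = ln 2 / 19.3 = 0.03591 h⁻¹ = 0.8619 d⁻¹.
Decay over the reach: 4.292·exp(−kt) = 4.292·0.6808 = 2.922 µg/L.
Second outfall: C = (13.90·2.922 + 2.460·54.00)/16.36 = 10.60 µg/L.

10.6 µg/L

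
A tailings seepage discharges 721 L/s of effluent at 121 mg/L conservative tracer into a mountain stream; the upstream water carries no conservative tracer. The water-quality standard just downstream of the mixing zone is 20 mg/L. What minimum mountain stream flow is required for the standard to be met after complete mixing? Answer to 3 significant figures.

Set C_mix = 20: (Q·0 + 721.0·121.0) / (Q + 721.0) = 20
→ Q = 721.0·(121.0 − 20)/(20 − 0) = 3641 L/s.

3640 L/s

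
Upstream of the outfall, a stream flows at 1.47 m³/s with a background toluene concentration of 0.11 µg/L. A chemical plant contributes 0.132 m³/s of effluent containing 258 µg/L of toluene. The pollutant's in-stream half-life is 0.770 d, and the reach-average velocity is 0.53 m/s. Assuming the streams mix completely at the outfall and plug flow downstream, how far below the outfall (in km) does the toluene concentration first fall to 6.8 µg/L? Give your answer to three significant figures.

58.2 km

Mixed concentration C = ΣQC/ΣQ = (1.470·0.1100 + 0.1320·258.0) / 1.602 = 34.22/1.602 = 21.36 µg/L.
Half-life 0.770 d → k = ln 2 / 0.770 = 0.9002 d⁻¹.
Set 21.36·exp(−k·t) = 6.8 → t = ln(21.36/6.8)/k = 109900 s = 30.52 h.
Distance = v·t = 0.53·109900 = 58220 m = 58.22 km.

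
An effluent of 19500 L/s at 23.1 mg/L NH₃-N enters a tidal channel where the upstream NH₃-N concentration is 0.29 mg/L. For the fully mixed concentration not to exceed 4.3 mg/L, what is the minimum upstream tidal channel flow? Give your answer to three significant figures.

91400 L/s

Set C_mix = 4.3: (Q·0.2900 + 19500·23.10) / (Q + 19500) = 4.3
→ Q = 19500·(23.10 − 4.3)/(4.3 − 0.2900) = 91420 L/s.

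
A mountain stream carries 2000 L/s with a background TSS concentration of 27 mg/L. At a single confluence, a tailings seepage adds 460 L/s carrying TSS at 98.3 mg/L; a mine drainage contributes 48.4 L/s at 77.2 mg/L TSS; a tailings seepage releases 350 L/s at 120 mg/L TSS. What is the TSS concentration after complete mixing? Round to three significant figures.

50.7 mg/L

Flow-weighted average: C = (2000·27.00 + 460.0·98.30 + 48.40·77.20 + 350.0·120.0) / 2858 = 145000/2858 = 50.71 mg/L.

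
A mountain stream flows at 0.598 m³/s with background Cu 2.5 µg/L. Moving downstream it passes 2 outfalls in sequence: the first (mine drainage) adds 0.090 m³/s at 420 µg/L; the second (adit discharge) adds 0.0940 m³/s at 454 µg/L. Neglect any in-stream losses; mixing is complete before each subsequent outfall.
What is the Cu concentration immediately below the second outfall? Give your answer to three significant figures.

Below outfall 1: Q → 0.6880 m³/s, C = (0.5980·2.500 + 0.09000·420.0)/0.6880 = 57.11 µg/L.
Below outfall 2: Q → 0.7820 m³/s, C = (0.6880·57.11 + 0.09400·454.0)/0.7820 = 104.8 µg/L.

105 µg/L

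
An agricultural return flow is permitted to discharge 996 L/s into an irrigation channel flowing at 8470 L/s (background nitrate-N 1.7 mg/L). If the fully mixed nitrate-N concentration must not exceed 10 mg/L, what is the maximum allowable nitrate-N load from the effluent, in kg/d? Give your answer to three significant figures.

Mass balance at the limit: 8470·1.700 + 996.0·Cₑ = 9466·10 → Cₑ = 80.58 mg/L.
996.0 L/s = 0.9960 m³/s. Load = 0.9960 m³/s × 80.58 g/m³ × 86 400 s/d = 6935 kg/d.

6930 kg/d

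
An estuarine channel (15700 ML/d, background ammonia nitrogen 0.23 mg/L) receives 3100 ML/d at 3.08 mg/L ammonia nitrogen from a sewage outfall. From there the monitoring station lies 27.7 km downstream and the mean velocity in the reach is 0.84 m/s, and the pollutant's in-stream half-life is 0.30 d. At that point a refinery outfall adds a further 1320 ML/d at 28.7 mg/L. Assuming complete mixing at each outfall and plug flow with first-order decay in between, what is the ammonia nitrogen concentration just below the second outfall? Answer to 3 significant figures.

After mixing, C = (15700·0.2300 + 3100·3.080) / 18800 = 13160/18800 = 0.6999 mg/L; combined flow 18800 ML/d.
Travel time t = 27.7·1000 / 0.84 = 32980 s = 9.160 h.
Half-life 0.30 d → k = ln 2 / 0.30 = 2.310 d⁻¹.
After decay, C = 0.6999 × e^(−kt) = 0.6999 × 0.4140 = 0.2898 mg/L.
At the second outfall, C = (18800·0.2898 + 1320·28.70) / (18800 + 1320) = 2.154 mg/L.

2.15 mg/L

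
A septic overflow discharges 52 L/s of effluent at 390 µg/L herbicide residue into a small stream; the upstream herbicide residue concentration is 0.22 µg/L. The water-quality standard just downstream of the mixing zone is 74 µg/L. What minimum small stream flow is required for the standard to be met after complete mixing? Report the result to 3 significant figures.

223 L/s

Set C_mix = 74: (Q·0.2200 + 52.00·390.0) / (Q + 52.00) = 74
→ Q = 52.00·(390.0 − 74)/(74 − 0.2200) = 222.7 L/s.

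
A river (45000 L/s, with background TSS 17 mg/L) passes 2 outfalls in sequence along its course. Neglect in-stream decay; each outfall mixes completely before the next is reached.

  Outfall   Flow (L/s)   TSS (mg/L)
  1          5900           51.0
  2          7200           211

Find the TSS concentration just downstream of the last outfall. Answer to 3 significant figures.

Below outfall 1: Q → 50900 L/s, C = (45000·17.00 + 5900·51.00)/50900 = 20.94 mg/L.
Below outfall 2: Q → 58100 L/s, C = (50900·20.94 + 7200·211.0)/58100 = 44.49 mg/L.

44.5 mg/L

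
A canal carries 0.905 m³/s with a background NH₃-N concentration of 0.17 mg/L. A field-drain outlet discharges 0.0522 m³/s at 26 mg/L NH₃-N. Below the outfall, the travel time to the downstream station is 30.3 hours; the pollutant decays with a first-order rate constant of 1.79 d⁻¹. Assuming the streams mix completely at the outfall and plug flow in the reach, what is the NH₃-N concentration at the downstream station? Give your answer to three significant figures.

Mixed concentration C = ΣQC/ΣQ = (0.9050·0.1700 + 0.05220·26.00) / 0.9572 = 1.511/0.9572 = 1.579 mg/L.
First-order decay: C = 1.579·exp(−k·t) = 1.579·0.1044 = 0.1647 mg/L.

0.165 mg/L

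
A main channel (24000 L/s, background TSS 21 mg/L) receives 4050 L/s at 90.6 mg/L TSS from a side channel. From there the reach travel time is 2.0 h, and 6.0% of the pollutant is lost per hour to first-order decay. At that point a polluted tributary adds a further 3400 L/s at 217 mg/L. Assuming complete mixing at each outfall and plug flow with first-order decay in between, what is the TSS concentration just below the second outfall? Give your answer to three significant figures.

After mixing, C = (24000·21.00 + 4050·90.60) / 28050 = 870900/28050 = 31.05 mg/L; combined flow 28050 L/s.
6.0%/h lost → k = −ln(1 − 0.06) = 0.06188 h⁻¹.
After decay, C = 31.05 × e^(−kt) = 31.05 × 0.8836 = 27.44 mg/L.
At the second outfall, C = (28050·27.44 + 3400·217.0) / (28050 + 3400) = 47.93 mg/L.

47.9 mg/L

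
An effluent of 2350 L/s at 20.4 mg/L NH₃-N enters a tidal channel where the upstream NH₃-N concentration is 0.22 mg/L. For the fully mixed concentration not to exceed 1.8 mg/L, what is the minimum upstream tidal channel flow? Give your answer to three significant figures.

Set C_mix = 1.8: (Q·0.2200 + 2350·20.40) / (Q + 2350) = 1.8
→ Q = 2350·(20.40 − 1.8)/(1.8 − 0.2200) = 27660 L/s.

27700 L/s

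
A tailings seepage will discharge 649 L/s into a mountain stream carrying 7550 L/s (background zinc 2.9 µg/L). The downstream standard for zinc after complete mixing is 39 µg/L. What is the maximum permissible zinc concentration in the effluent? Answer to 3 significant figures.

459 µg/L

At the limit, (Qr·Cr + Qe·Cₑ)/(Qr + Qe) = 39:
Cₑ = (8199·39 − 7550·2.900) / 649.0 = 459.0 µg/L.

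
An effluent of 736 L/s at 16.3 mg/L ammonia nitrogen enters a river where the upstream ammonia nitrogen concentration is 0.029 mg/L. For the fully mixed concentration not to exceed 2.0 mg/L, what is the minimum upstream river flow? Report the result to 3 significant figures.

5340 L/s

Set C_mix = 2.0: (Q·0.02900 + 736.0·16.30) / (Q + 736.0) = 2.0
→ Q = 736.0·(16.30 − 2.0)/(2.0 − 0.02900) = 5340 L/s.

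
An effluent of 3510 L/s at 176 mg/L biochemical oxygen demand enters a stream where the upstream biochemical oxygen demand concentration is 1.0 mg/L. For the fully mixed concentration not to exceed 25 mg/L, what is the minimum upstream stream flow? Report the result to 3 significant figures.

22100 L/s

Set C_mix = 25: (Q·1.000 + 3510·176.0) / (Q + 3510) = 25
→ Q = 3510·(176.0 − 25)/(25 − 1.000) = 22080 L/s.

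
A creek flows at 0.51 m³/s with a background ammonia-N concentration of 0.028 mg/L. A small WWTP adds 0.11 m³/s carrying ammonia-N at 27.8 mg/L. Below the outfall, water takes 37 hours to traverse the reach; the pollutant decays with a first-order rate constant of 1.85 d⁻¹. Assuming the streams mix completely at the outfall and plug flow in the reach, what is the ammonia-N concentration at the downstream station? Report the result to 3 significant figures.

0.286 mg/L

After mixing, C = (0.5100·0.02800 + 0.1100·27.80) / 0.6200 = 3.072/0.6200 = 4.955 mg/L.
Applying C = C₀e^(−kt): 4.955 × 0.05772 = 0.2860 mg/L.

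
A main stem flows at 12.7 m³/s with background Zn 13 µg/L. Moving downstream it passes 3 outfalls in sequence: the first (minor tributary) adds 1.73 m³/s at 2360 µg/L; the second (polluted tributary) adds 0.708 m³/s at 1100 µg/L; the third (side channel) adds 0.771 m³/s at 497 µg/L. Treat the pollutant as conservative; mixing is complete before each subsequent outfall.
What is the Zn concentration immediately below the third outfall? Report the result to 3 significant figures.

340 µg/L

Below outfall 1: Q → 14.43 m³/s, C = (12.70·13.00 + 1.730·2360)/14.43 = 294.4 µg/L.
Below outfall 2: Q → 15.14 m³/s, C = (14.43·294.4 + 0.7080·1100)/15.14 = 332.1 µg/L.
Below outfall 3: Q → 15.91 m³/s, C = (15.14·332.1 + 0.7710·497.0)/15.91 = 340.1 µg/L.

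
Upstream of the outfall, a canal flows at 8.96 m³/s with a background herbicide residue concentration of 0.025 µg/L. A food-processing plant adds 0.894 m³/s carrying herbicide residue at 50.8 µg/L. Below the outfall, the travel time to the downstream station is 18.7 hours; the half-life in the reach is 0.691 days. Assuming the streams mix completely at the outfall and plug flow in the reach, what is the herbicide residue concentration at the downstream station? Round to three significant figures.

Flow-weighted average: C = (8.960·0.02500 + 0.8940·50.80) / 9.854 = 45.64/9.854 = 4.632 µg/L.
Half-life 0.691 d → k = ln 2 / 0.691 = 1.003 d⁻¹.
Decay over the reach: 4.632·exp(−kt) = 4.632·0.4577 = 2.120 µg/L.

2.12 µg/L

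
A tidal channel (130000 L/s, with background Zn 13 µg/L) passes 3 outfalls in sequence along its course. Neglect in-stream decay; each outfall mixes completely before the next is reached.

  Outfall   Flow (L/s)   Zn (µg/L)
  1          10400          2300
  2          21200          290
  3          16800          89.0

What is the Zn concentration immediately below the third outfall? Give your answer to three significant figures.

Outfall 1: combined Q = 140400 L/s; C = (130000·13.00 + 10400·2300)/140400 = 182.4 µg/L.
Outfall 2: combined Q = 161600 L/s; C = (140400·182.4 + 21200·290.0)/161600 = 196.5 µg/L.
Outfall 3: combined Q = 178400 L/s; C = (161600·196.5 + 16800·89.00)/178400 = 186.4 µg/L.

186 µg/L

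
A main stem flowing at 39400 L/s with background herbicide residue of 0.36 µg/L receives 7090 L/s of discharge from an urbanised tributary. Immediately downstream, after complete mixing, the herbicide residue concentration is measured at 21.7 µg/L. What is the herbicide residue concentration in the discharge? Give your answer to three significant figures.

Mass balance: 39400·0.3600 + 7090·Cₑ = 46490·21.70
→ Cₑ = (46490·21.70 − 39400·0.3600) / 7090 = 140.3 µg/L.

140 µg/L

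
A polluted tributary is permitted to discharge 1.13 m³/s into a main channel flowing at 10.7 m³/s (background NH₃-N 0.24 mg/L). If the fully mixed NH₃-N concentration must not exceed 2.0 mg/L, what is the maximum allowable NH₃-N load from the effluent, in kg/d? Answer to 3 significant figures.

1820 kg/d

Mass balance at the limit: 10.70·0.2400 + 1.130·Cₑ = 11.83·2.0 → Cₑ = 18.67 mg/L.
Load = 1.130 m³/s × 18.67 g/m³ × 86 400 s/d = 1822 kg/d.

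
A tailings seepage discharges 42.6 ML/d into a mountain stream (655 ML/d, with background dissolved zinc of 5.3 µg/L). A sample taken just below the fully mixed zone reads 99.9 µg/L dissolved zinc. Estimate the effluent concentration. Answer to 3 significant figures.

1550 µg/L

Mass balance: 655.0·5.300 + 42.60·Cₑ = 697.6·99.90
→ Cₑ = (697.6·99.90 − 655.0·5.300) / 42.60 = 1554 µg/L.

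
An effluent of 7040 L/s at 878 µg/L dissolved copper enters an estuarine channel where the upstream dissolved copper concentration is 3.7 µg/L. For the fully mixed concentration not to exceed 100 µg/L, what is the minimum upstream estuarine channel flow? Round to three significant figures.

56900 L/s

Set C_mix = 100: (Q·3.700 + 7040·878.0) / (Q + 7040) = 100
→ Q = 7040·(878.0 − 100)/(100 − 3.700) = 56880 L/s.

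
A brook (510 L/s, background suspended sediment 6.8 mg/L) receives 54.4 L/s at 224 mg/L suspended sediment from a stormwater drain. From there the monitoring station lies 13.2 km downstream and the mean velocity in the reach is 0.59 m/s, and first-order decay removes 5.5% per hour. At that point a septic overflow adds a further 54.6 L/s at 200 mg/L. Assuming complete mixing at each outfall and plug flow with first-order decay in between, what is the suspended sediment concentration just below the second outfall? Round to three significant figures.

35.4 mg/L

Flow-weighted average: C = (510.0·6.800 + 54.40·224.0) / 564.4 = 15650/564.4 = 27.73 mg/L; combined flow 564.4 L/s.
Travel time t = 13.2·1000 / 0.59 = 22370 s = 6.215 h.
5.5%/h lost → k = −ln(1 − 0.055) = 0.05657 h⁻¹.
Decay over the reach: 27.73·exp(−kt) = 27.73·0.7036 = 19.51 mg/L.
At the second outfall, C = (564.4·19.51 + 54.60·200.0) / (564.4 + 54.60) = 35.43 mg/L.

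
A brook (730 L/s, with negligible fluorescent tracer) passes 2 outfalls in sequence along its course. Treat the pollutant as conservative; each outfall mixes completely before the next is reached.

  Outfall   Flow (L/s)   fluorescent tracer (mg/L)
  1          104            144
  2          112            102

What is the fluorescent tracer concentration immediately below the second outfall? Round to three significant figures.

Below outfall 1: Q → 834.0 L/s, C = (730.0·0 + 104.0·144.0)/834.0 = 17.96 mg/L.
Below outfall 2: Q → 946.0 L/s, C = (834.0·17.96 + 112.0·102.0)/946.0 = 27.91 mg/L.

27.9 mg/L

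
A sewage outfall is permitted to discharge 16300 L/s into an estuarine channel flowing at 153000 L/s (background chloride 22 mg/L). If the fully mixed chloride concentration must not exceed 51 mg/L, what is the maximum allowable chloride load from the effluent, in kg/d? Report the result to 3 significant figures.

Mass balance at the limit: 153000·22.00 + 16300·Cₑ = 169300·51 → Cₑ = 323.2 mg/L.
16300 L/s = 16.30 m³/s. Load = 16.30 m³/s × 323.2 g/m³ × 86 400 s/d = 455200 kg/d.

455000 kg/d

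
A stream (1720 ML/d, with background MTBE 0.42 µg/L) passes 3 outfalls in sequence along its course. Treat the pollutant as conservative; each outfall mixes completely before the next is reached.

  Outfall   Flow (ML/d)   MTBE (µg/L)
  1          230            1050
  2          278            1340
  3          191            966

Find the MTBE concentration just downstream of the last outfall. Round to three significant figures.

Outfall 1: combined Q = 1950 ML/d; C = (1720·0.4200 + 230.0·1050)/1950 = 124.2 µg/L.
Outfall 2: combined Q = 2228 ML/d; C = (1950·124.2 + 278.0·1340)/2228 = 275.9 µg/L.
Outfall 3: combined Q = 2419 ML/d; C = (2228·275.9 + 191.0·966.0)/2419 = 330.4 µg/L.

330 µg/L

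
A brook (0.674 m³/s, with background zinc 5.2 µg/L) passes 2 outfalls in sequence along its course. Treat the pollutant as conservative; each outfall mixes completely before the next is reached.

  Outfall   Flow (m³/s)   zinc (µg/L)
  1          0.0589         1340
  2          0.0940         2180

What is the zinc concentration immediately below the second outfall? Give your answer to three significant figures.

Below outfall 1: Q → 0.7329 m³/s, C = (0.6740·5.200 + 0.05890·1340)/0.7329 = 112.5 µg/L.
Below outfall 2: Q → 0.8269 m³/s, C = (0.7329·112.5 + 0.09400·2180)/0.8269 = 347.5 µg/L.

348 µg/L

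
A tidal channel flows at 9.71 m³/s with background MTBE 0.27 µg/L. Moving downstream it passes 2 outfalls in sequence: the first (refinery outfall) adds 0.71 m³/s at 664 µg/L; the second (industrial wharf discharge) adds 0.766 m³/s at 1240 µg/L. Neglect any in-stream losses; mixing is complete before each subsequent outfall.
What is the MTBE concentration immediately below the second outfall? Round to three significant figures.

Below outfall 1: Q → 10.42 m³/s, C = (9.710·0.2700 + 0.7100·664.0)/10.42 = 45.50 µg/L.
Below outfall 2: Q → 11.19 m³/s, C = (10.42·45.50 + 0.7660·1240)/11.19 = 127.3 µg/L.

127 µg/L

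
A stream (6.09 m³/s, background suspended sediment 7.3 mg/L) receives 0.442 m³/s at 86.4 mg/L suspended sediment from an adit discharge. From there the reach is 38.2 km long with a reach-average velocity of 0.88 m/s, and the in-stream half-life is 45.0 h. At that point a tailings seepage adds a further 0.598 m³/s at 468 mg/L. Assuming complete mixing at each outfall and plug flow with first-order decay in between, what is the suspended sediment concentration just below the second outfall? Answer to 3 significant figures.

Conservation of mass: C = (6.090·7.300 + 0.4420·86.40) / 6.532 = 82.65/6.532 = 12.65 mg/L; combined flow 6.532 m³/s.
Travel time t = 38.2·1000 / 0.88 = 43410 s = 12.06 h.
Half-life 45.0 h → k = ln 2 / 45.0 = 0.01540 h⁻¹ = 0.3697 d⁻¹.
Decay over the reach: 12.65·exp(−kt) = 12.65·0.8305 = 10.51 mg/L.
Second outfall: C = (6.532·10.51 + 0.5980·468.0)/7.130 = 48.88 mg/L.

48.9 mg/L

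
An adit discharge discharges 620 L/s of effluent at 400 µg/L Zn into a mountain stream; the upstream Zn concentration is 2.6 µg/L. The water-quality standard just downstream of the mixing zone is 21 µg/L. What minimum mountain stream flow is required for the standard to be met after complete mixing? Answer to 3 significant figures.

Set C_mix = 21: (Q·2.600 + 620.0·400.0) / (Q + 620.0) = 21
→ Q = 620.0·(400.0 − 21)/(21 − 2.600) = 12770 L/s.

12800 L/s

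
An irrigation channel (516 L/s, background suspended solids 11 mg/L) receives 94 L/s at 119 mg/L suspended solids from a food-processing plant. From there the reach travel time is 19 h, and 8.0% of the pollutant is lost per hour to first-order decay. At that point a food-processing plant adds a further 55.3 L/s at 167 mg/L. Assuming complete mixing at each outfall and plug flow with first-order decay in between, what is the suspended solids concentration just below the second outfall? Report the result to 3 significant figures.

Mass balance: C = (516.0·11.00 + 94.00·119.0) / 610.0 = 16860/610.0 = 27.64 mg/L; combined flow 610.0 L/s.
8.0%/h lost → k = −ln(1 − 0.08) = 0.08338 h⁻¹.
Decay over the reach: 27.64·exp(−kt) = 27.64·0.2051 = 5.670 mg/L.
At the second outfall, C = (610.0·5.670 + 55.30·167.0) / (610.0 + 55.30) = 19.08 mg/L.

19.1 mg/L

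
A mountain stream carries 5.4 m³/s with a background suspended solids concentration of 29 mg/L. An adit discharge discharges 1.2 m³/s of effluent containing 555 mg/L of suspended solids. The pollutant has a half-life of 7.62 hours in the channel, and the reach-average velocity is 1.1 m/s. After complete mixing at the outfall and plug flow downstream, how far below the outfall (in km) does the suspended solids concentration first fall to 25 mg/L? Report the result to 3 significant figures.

Flow-weighted average: C = (5.400·29.00 + 1.200·555.0) / 6.600 = 822.6/6.600 = 124.6 mg/L.
Half-life 7.62 h → k = ln 2 / 7.62 = 0.09096 h⁻¹ = 2.183 d⁻¹.
Set 124.6·exp(−k·t) = 25 → t = ln(124.6/25)/k = 63580 s = 17.66 h.
Distance = v·t = 1.1·63580 = 69940 m = 69.94 km.

69.9 km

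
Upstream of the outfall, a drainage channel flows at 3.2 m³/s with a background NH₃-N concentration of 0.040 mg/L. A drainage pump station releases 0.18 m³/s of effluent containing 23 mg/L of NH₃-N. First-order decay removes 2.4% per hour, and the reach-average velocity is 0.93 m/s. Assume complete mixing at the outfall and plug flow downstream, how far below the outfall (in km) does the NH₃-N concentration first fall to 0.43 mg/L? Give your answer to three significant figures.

Flow-weighted average: C = (3.200·0.04000 + 0.1800·23.00) / 3.380 = 4.268/3.380 = 1.263 mg/L.
2.4%/h lost → k = −ln(1 − 0.024) = 0.02429 h⁻¹.
Set 1.263·exp(−k·t) = 0.43 → t = ln(1.263/0.43)/k = 159600 s = 44.34 h.
Distance = v·t = 0.93·159600 = 148500 m = 148.5 km.

148 km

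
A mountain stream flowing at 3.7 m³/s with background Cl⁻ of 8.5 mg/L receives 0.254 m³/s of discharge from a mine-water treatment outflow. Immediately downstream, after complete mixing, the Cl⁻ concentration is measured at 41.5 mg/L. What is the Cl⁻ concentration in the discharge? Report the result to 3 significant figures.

Mass balance: 3.700·8.500 + 0.2540·Cₑ = 3.954·41.50
→ Cₑ = (3.954·41.50 − 3.700·8.500) / 0.2540 = 522.2 mg/L.

522 mg/L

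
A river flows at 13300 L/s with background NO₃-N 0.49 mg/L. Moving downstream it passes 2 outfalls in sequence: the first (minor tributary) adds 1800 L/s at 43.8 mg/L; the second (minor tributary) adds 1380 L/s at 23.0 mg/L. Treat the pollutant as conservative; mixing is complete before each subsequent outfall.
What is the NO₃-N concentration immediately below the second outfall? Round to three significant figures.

Outfall 1: combined Q = 15100 L/s; C = (13300·0.4900 + 1800·43.80)/15100 = 5.653 mg/L.
Outfall 2: combined Q = 16480 L/s; C = (15100·5.653 + 1380·23.00)/16480 = 7.105 mg/L.

7.11 mg/L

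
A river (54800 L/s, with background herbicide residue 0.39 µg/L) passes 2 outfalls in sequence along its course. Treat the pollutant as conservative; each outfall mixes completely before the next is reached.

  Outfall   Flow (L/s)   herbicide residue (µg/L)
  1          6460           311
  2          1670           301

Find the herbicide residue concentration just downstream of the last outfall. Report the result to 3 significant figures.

After outfall 1: Q = 54800 + 6460 = 61260 L/s; C = (54800·0.3900 + 6460·311.0)/61260 = 33.14 µg/L.
After outfall 2: Q = 61260 + 1670 = 62930 L/s; C = (61260·33.14 + 1670·301.0)/62930 = 40.25 µg/L.

40.3 µg/L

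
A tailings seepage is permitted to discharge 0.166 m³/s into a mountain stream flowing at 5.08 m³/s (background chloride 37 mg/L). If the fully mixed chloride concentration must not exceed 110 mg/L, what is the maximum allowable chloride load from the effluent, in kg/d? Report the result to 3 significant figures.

Mass balance at the limit: 5.080·37.00 + 0.1660·Cₑ = 5.246·110 → Cₑ = 2344 mg/L.
Load = 0.1660 m³/s × 2344 g/m³ × 86 400 s/d = 33620 kg/d.

33600 kg/d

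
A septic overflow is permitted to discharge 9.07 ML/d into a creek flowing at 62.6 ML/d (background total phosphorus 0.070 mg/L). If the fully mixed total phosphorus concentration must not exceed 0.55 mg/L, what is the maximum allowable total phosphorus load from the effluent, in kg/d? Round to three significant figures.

35.0 kg/d

Mass balance at the limit: 62.60·0.07000 + 9.070·Cₑ = 71.67·0.55 → Cₑ = 3.863 mg/L.
9.070 ML/d = 0.1050 m³/s. Load = 0.1050 m³/s × 3.863 g/m³ × 86 400 s/d = 35.04 kg/d.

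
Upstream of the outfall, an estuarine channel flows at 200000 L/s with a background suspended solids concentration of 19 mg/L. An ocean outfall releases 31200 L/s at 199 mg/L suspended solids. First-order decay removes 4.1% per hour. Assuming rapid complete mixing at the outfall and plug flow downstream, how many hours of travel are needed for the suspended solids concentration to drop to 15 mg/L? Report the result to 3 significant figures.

25.3 h

Flow-weighted average: C = (200000·19.00 + 31200·199.0) / 231200 = 10010000/231200 = 43.29 mg/L.
4.1%/h lost → k = −ln(1 − 0.041) = 0.04186 h⁻¹.
43.29·exp(−k·t) = 15 → t = ln(43.29/15)/k = 91140 s = 25.32 h.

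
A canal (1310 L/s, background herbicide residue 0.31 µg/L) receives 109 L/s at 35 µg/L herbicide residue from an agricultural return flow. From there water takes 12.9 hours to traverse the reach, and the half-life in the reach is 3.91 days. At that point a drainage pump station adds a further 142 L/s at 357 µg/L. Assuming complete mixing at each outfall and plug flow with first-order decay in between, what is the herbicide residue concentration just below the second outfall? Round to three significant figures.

Mass balance: C = (1310·0.3100 + 109.0·35.00) / 1419 = 4221/1419 = 2.975 µg/L; combined flow 1419 L/s.
Half-life 3.91 d → k = ln 2 / 3.91 = 0.1773 d⁻¹.
Decay over the reach: 2.975·exp(−kt) = 2.975·0.9091 = 2.704 µg/L.
Second outfall: C = (1419·2.704 + 142.0·357.0)/1561 = 34.93 µg/L.

34.9 µg/L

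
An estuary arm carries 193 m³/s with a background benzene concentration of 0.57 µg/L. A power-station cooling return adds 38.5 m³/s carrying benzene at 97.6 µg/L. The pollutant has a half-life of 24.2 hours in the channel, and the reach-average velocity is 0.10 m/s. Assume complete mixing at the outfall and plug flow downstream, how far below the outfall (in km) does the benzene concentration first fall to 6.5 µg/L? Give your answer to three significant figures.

11.9 km

Mixed concentration C = ΣQC/ΣQ = (193.0·0.5700 + 38.50·97.60) / 231.5 = 3868/231.5 = 16.71 µg/L.
Half-life 24.2 h → k = ln 2 / 24.2 = 0.02864 h⁻¹ = 0.6874 d⁻¹.
Set 16.71·exp(−k·t) = 6.5 → t = ln(16.71/6.5)/k = 118700 s = 32.96 h.
Distance = v·t = 0.10·118700 = 11870 m = 11.87 km.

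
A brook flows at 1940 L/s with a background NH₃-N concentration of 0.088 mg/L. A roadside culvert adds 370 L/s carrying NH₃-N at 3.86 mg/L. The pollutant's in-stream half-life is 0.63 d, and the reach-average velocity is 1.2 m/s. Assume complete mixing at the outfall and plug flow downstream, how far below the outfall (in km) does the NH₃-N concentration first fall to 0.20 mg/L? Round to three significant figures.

Mass balance: C = (1940·0.08800 + 370.0·3.860) / 2310 = 1599/2310 = 0.6922 mg/L.
Half-life 0.63 d → k = ln 2 / 0.63 = 1.100 d⁻¹.
Set 0.6922·exp(−k·t) = 0.20 → t = ln(0.6922/0.20)/k = 97490 s = 27.08 h.
Distance = v·t = 1.2·97490 = 117000 m = 117.0 km.

117 km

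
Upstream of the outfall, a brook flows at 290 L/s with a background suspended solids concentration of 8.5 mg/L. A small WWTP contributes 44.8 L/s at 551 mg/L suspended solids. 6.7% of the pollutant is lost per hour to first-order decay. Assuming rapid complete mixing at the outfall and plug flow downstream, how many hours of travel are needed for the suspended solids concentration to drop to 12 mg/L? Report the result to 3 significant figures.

After mixing, C = (290.0·8.500 + 44.80·551.0) / 334.8 = 27150/334.8 = 81.09 mg/L.
6.7%/h lost → k = −ln(1 − 0.067) = 0.06935 h⁻¹.
81.09·exp(−k·t) = 12 → t = ln(81.09/12)/k = 99180 s = 27.55 h.

27.6 h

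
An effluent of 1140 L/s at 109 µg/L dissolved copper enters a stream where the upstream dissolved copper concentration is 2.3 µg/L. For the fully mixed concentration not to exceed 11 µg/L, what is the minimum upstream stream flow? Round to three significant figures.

12800 L/s

Set C_mix = 11: (Q·2.300 + 1140·109.0) / (Q + 1140) = 11
→ Q = 1140·(109.0 − 11)/(11 − 2.300) = 12840 L/s.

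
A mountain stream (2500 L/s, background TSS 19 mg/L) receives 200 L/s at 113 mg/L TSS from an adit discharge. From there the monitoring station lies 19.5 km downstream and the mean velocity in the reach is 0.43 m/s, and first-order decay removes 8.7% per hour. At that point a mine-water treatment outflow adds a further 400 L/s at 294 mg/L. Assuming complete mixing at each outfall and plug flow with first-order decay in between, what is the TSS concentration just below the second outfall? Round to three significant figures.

45.1 mg/L

Mixed concentration C = ΣQC/ΣQ = (2500·19.00 + 200.0·113.0) / 2700 = 70100/2700 = 25.96 mg/L; combined flow 2700 L/s.
Travel time t = 19.5·1000 / 0.43 = 45350 s = 12.60 h.
8.7%/h lost → k = −ln(1 − 0.087) = 0.09102 h⁻¹.
First-order decay: C = 25.96·exp(−k·t) = 25.96·0.3177 = 8.249 mg/L.
At the second outfall, C = (2700·8.249 + 400.0·294.0) / (2700 + 400.0) = 45.12 mg/L.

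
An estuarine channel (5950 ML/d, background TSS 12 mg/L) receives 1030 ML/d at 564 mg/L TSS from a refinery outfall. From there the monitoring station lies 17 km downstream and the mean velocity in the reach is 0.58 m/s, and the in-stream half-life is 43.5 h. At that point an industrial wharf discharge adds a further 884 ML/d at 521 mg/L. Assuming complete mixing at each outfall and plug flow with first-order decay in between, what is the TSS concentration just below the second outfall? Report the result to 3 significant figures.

Flow-weighted average: C = (5950·12.00 + 1030·564.0) / 6980 = 652300/6980 = 93.46 mg/L; combined flow 6980 ML/d.
Travel time t = 17·1000 / 0.58 = 29310 s = 8.142 h.
Half-life 43.5 h → k = ln 2 / 43.5 = 0.01593 h⁻¹ = 0.3824 d⁻¹.
Decay over the reach: 93.46·exp(−kt) = 93.46·0.8783 = 82.08 mg/L.
At the second outfall, C = (6980·82.08 + 884.0·521.0) / (6980 + 884.0) = 131.4 mg/L.

131 mg/L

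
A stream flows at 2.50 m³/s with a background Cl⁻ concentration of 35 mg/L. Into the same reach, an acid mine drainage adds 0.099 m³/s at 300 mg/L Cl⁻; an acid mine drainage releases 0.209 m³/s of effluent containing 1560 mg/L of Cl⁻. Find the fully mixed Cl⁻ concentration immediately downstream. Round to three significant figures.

158 mg/L

Mass balance: C = (2.500·35.00 + 0.09900·300.0 + 0.2090·1560) / 2.808 = 443.2/2.808 = 157.8 mg/L.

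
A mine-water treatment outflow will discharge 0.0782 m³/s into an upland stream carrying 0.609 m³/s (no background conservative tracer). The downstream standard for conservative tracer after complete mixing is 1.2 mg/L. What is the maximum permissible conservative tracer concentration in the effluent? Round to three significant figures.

At the limit, (Qr·Cr + Qe·Cₑ)/(Qr + Qe) = 1.2:
Cₑ = (0.6872·1.2 − 0.6090·0) / 0.07820 = 10.55 mg/L.

10.5 mg/L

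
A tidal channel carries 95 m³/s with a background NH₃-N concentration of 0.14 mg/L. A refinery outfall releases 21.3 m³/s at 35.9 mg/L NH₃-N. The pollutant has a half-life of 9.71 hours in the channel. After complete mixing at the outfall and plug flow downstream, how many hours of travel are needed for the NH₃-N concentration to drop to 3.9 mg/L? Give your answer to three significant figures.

Mass balance: C = (95.00·0.1400 + 21.30·35.90) / 116.3 = 778.0/116.3 = 6.689 mg/L.
Half-life 9.71 h → k = ln 2 / 9.71 = 0.07138 h⁻¹ = 1.713 d⁻¹.
6.689·exp(−k·t) = 3.9 → t = ln(6.689/3.9)/k = 27210 s = 7.558 h.

7.56 h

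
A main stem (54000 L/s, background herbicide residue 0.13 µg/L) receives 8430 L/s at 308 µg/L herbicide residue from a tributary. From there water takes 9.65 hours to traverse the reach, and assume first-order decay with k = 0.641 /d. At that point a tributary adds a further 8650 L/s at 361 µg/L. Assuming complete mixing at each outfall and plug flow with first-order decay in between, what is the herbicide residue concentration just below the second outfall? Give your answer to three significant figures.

Mixed concentration C = ΣQC/ΣQ = (54000·0.1300 + 8430·308.0) / 62430 = 2603000/62430 = 41.70 µg/L; combined flow 62430 L/s.
First-order decay: C = 41.70·exp(−k·t) = 41.70·0.7728 = 32.23 µg/L.
At the second outfall, C = (62430·32.23 + 8650·361.0) / (62430 + 8650) = 72.24 µg/L.

72.2 µg/L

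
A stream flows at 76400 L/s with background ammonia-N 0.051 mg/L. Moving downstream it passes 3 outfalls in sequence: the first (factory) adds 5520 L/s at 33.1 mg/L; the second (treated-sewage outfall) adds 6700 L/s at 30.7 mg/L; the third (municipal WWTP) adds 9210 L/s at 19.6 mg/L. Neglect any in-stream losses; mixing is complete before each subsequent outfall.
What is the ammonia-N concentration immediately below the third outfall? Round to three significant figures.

5.86 mg/L

After outfall 1: Q = 76400 + 5520 = 81920 L/s; C = (76400·0.05100 + 5520·33.10)/81920 = 2.278 mg/L.
After outfall 2: Q = 81920 + 6700 = 88620 L/s; C = (81920·2.278 + 6700·30.70)/88620 = 4.427 mg/L.
After outfall 3: Q = 88620 + 9210 = 97830 L/s; C = (88620·4.427 + 9210·19.60)/97830 = 5.855 mg/L.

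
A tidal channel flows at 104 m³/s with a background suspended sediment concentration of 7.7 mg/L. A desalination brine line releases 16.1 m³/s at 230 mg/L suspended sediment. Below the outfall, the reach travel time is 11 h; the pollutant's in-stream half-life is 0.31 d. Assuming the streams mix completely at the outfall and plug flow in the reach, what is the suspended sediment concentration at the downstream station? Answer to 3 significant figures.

13.5 mg/L

Conservation of mass: C = (104.0·7.700 + 16.10·230.0) / 120.1 = 4504/120.1 = 37.50 mg/L.
Half-life 0.31 d → k = ln 2 / 0.31 = 2.236 d⁻¹.
Decay over the reach: 37.50·exp(−kt) = 37.50·0.3589 = 13.46 mg/L.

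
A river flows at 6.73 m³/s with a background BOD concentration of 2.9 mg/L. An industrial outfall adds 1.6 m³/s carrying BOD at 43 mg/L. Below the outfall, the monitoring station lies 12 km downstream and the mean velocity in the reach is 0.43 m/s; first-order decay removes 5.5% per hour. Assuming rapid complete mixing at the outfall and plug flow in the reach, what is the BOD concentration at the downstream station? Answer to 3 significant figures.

6.84 mg/L

Mixed concentration C = ΣQC/ΣQ = (6.730·2.900 + 1.600·43.00) / 8.330 = 88.32/8.330 = 10.60 mg/L.
Travel time t = 12·1000 / 0.43 = 27910 s = 7.752 h.
5.5%/h lost → k = −ln(1 − 0.055) = 0.05657 h⁻¹.
Decay over the reach: 10.60·exp(−kt) = 10.60·0.6450 = 6.838 mg/L.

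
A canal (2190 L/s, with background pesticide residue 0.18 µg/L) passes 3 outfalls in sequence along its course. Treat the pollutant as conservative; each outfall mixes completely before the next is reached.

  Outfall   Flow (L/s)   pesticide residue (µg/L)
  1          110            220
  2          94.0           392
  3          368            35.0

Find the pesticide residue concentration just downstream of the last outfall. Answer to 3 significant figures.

Below outfall 1: Q → 2300 L/s, C = (2190·0.1800 + 110.0·220.0)/2300 = 10.69 µg/L.
Below outfall 2: Q → 2394 L/s, C = (2300·10.69 + 94.00·392.0)/2394 = 25.67 µg/L.
Below outfall 3: Q → 2762 L/s, C = (2394·25.67 + 368.0·35.00)/2762 = 26.91 µg/L.

26.9 µg/L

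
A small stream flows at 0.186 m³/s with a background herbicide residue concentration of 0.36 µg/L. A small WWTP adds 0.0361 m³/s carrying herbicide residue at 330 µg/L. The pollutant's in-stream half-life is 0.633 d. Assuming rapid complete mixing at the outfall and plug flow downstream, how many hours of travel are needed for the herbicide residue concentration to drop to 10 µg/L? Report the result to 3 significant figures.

Flow-weighted average: C = (0.1860·0.3600 + 0.03610·330.0) / 0.2221 = 11.98/0.2221 = 53.94 µg/L.
Half-life 0.633 d → k = ln 2 / 0.633 = 1.095 d⁻¹.
53.94·exp(−k·t) = 10 → t = ln(53.94/10)/k = 133000 s = 36.94 h.

36.9 h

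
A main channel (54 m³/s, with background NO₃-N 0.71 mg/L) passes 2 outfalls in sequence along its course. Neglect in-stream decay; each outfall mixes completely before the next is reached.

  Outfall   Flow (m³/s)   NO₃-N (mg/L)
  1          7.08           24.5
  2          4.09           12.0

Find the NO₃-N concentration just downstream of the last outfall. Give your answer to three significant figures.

4.00 mg/L

Below outfall 1: Q → 61.08 m³/s, C = (54.00·0.7100 + 7.080·24.50)/61.08 = 3.468 mg/L.
Below outfall 2: Q → 65.17 m³/s, C = (61.08·3.468 + 4.090·12.00)/65.17 = 4.003 mg/L.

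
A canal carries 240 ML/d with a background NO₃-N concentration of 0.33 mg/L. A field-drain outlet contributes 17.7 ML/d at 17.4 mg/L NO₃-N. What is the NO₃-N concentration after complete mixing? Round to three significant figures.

Mass balance: C = (240.0·0.3300 + 17.70·17.40) / 257.7 = 387.2/257.7 = 1.502 mg/L.

1.50 mg/L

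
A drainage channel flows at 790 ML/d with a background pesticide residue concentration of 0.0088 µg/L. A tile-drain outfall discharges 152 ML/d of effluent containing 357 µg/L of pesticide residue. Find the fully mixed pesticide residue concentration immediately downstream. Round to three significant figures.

Mixed concentration C = ΣQC/ΣQ = (790.0·0.008800 + 152.0·357.0) / 942.0 = 54270/942.0 = 57.61 µg/L.

57.6 µg/L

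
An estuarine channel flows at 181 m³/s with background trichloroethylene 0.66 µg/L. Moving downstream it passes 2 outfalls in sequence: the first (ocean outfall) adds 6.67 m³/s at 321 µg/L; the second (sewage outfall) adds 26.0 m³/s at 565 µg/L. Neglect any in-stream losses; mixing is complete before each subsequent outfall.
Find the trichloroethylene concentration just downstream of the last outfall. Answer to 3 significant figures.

79.3 µg/L

Outfall 1: combined Q = 187.7 m³/s; C = (181.0·0.6600 + 6.670·321.0)/187.7 = 12.05 µg/L.
Outfall 2: combined Q = 213.7 m³/s; C = (187.7·12.05 + 26.00·565.0)/213.7 = 79.33 µg/L.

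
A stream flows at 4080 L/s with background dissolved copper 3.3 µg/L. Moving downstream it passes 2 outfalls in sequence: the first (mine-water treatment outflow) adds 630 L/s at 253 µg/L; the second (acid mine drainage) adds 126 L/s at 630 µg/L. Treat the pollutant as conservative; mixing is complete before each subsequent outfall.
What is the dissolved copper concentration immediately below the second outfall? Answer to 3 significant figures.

52.2 µg/L

Outfall 1: combined Q = 4710 L/s; C = (4080·3.300 + 630.0·253.0)/4710 = 36.70 µg/L.
Outfall 2: combined Q = 4836 L/s; C = (4710·36.70 + 126.0·630.0)/4836 = 52.16 µg/L.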